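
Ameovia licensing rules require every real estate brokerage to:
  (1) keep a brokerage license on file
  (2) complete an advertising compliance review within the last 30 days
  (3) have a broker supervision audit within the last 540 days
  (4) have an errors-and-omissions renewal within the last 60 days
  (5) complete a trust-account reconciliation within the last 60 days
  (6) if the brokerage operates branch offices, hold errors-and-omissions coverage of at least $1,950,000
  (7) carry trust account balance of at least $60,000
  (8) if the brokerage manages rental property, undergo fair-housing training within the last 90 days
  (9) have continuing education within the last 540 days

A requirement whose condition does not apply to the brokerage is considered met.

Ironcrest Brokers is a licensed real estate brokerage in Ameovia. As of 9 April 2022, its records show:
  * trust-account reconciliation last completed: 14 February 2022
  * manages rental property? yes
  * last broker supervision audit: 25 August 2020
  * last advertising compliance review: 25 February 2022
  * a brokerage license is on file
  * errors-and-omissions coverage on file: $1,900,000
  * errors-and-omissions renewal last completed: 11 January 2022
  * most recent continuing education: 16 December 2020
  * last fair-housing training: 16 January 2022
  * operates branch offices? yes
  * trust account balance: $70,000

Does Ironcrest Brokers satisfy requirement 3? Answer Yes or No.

No

3. broker supervision audit 592 days ago vs limit 540 → not met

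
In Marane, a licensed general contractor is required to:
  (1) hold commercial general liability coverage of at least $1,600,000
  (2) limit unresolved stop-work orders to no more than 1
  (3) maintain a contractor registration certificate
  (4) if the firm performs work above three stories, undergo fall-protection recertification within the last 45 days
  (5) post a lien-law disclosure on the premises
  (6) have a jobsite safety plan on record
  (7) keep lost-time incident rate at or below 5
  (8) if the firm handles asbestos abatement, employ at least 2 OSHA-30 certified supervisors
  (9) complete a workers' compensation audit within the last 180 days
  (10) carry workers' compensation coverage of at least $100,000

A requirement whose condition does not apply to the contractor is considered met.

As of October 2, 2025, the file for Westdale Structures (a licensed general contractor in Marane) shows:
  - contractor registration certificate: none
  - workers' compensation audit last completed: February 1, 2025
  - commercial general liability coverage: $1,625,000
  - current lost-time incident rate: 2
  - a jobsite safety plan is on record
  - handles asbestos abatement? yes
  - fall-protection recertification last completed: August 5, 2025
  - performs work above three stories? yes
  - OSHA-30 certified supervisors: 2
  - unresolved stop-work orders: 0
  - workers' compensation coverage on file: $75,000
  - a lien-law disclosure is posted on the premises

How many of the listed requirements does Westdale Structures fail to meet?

1. commercial general liability coverage $1,625,000 ≥ $1,600,000 → met
2. unresolved stop-work orders 0 ≤ 1 → met
3. contractor registration certificate absent → not met
4. condition 'performs work above three stories' holds; fall-protection recertification 58 days ago vs limit 45 → not met
5. lien-law disclosure present → met
6. jobsite safety plan present → met
7. lost-time incident rate 2 ≤ 5 → met
8. condition 'handles asbestos abatement' holds; OSHA-30 certified supervisors 2 ≥ 2 → met
9. workers' compensation audit 243 days ago vs limit 180 → not met
10. workers' compensation coverage $75,000 < $100,000 → not met
Not met: 4 of 10

4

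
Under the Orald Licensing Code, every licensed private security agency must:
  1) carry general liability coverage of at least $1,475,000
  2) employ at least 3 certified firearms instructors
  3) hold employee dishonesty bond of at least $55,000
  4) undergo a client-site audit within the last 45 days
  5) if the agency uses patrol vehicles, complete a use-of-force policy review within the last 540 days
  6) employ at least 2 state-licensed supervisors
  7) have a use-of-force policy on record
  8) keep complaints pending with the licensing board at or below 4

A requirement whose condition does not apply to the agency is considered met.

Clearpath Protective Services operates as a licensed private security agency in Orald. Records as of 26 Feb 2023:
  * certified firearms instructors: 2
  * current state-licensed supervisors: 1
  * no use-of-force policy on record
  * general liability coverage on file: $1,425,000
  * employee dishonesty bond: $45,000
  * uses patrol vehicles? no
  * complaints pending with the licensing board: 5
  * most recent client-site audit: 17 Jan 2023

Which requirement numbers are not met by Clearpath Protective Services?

1, 2, 3, 6, 7, 8

1. general liability coverage $1,425,000 < $1,475,000 → not met
2. certified firearms instructors 2 < 3 → not met
3. employee dishonesty bond $45,000 < $55,000 → not met
4. client-site audit 40 days ago vs limit 45 → met
5. condition 'uses patrol vehicles' does not hold → requirement n/a → met
6. state-licensed supervisors 1 < 2 → not met
7. use-of-force policy absent → not met
8. complaints pending with the licensing board 5 > 4 → not met
Not met: 1, 2, 3, 6, 7, 8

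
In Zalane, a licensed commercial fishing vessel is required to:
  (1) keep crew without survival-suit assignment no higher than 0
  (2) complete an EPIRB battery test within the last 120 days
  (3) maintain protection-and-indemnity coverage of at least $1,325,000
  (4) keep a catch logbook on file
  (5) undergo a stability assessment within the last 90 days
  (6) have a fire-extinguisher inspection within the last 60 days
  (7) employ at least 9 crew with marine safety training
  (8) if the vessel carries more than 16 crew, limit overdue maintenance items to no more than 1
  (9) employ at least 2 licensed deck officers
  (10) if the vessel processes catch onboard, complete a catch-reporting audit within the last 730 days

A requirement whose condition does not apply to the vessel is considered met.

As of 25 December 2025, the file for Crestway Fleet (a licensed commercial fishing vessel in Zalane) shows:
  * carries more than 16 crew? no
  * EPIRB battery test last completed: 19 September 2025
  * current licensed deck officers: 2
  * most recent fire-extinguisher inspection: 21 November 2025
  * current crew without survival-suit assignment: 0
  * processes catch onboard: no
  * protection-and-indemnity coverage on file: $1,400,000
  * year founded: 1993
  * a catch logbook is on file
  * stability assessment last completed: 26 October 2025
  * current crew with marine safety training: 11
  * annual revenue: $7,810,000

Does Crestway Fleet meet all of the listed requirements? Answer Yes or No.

Yes

1. crew without survival-suit assignment 0 ≤ 0 → met
2. EPIRB battery test 97 days ago vs limit 120 → met
3. protection-and-indemnity coverage $1,400,000 ≥ $1,325,000 → met
4. catch logbook present → met
5. stability assessment 60 days ago vs limit 90 → met
6. fire-extinguisher inspection 34 days ago vs limit 60 → met
7. crew with marine safety training 11 ≥ 9 → met
8. condition 'carries more than 16 crew' does not hold → requirement n/a → met
9. licensed deck officers 2 ≥ 2 → met
10. condition 'processes catch onboard' does not hold → requirement n/a → met
All met.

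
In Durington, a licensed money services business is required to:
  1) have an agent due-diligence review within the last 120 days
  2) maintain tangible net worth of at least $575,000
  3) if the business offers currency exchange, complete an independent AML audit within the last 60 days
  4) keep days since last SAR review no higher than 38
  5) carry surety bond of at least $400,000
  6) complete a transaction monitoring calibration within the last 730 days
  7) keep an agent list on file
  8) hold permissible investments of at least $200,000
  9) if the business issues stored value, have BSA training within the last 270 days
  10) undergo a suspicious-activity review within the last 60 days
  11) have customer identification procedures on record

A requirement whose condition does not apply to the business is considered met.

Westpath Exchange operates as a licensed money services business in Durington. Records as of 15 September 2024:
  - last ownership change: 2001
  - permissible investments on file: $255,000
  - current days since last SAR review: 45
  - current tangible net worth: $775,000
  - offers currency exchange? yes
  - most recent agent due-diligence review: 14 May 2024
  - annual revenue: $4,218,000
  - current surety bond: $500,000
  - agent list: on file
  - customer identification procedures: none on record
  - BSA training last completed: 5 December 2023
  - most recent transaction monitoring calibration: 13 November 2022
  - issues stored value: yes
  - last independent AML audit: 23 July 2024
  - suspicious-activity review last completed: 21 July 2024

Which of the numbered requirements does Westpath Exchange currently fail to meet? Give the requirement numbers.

1. agent due-diligence review 124 days ago vs limit 120 → not met
2. tangible net worth $775,000 ≥ $575,000 → met
3. condition 'offers currency exchange' holds; independent AML audit 54 days ago vs limit 60 → met
4. days since last SAR review 45 > 38 → not met
5. surety bond $500,000 ≥ $400,000 → met
6. transaction monitoring calibration 672 days ago vs limit 730 → met
7. agent list present → met
8. permissible investments $255,000 ≥ $200,000 → met
9. condition 'issues stored value' holds; BSA training 285 days ago vs limit 270 → not met
10. suspicious-activity review 56 days ago vs limit 60 → met
11. customer identification procedures absent → not met
Not met: 1, 4, 9, 11

1, 4, 9, 11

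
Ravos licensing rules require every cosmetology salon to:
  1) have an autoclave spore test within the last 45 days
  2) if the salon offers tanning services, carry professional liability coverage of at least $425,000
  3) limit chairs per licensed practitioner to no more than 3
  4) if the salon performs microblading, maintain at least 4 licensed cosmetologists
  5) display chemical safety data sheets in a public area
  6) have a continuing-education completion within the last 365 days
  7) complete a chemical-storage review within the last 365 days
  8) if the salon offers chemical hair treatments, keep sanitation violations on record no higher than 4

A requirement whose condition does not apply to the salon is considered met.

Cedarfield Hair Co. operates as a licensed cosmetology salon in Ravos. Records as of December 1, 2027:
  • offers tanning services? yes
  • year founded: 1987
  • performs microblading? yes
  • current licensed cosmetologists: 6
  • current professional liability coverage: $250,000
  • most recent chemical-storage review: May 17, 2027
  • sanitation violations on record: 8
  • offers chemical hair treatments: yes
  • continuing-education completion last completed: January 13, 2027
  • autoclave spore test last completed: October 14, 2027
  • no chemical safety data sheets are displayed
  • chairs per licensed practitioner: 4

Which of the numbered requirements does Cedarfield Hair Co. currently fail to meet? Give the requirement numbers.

1. autoclave spore test 48 days ago vs limit 45 → not met
2. condition 'offers tanning services' holds; professional liability coverage $250,000 < $425,000 → not met
3. chairs per licensed practitioner 4 > 3 → not met
4. condition 'performs microblading' holds; licensed cosmetologists 6 ≥ 4 → met
5. chemical safety data sheets absent → not met
6. continuing-education completion 322 days ago vs limit 365 → met
7. chemical-storage review 198 days ago vs limit 365 → met
8. condition 'offers chemical hair treatments' holds; sanitation violations on record 8 > 4 → not met
Not met: 1, 2, 3, 5, 8

1, 2, 3, 5, 8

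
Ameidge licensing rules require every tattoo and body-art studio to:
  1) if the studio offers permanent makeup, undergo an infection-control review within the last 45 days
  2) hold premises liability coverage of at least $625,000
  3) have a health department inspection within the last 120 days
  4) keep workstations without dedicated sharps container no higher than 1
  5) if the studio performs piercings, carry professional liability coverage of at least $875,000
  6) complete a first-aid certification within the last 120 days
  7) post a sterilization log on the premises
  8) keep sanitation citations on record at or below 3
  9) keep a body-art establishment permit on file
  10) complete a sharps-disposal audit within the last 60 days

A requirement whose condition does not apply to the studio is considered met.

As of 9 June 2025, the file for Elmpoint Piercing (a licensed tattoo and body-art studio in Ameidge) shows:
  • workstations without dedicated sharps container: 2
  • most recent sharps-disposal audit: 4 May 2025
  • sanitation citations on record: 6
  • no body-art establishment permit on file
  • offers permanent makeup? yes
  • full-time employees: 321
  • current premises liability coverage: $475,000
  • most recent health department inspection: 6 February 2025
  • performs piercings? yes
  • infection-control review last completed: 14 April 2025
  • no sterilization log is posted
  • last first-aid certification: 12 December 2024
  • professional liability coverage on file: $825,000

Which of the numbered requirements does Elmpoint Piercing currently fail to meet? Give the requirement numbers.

1. condition 'offers permanent makeup' holds; infection-control review 56 days ago vs limit 45 → not met
2. premises liability coverage $475,000 < $625,000 → not met
3. health department inspection 123 days ago vs limit 120 → not met
4. workstations without dedicated sharps container 2 > 1 → not met
5. condition 'performs piercings' holds; professional liability coverage $825,000 < $875,000 → not met
6. first-aid certification 179 days ago vs limit 120 → not met
7. sterilization log absent → not met
8. sanitation citations on record 6 > 3 → not met
9. body-art establishment permit absent → not met
10. sharps-disposal audit 36 days ago vs limit 60 → met
Not met: 1, 2, 3, 4, 5, 6, 7, 8, 9

1, 2, 3, 4, 5, 6, 7, 8, 9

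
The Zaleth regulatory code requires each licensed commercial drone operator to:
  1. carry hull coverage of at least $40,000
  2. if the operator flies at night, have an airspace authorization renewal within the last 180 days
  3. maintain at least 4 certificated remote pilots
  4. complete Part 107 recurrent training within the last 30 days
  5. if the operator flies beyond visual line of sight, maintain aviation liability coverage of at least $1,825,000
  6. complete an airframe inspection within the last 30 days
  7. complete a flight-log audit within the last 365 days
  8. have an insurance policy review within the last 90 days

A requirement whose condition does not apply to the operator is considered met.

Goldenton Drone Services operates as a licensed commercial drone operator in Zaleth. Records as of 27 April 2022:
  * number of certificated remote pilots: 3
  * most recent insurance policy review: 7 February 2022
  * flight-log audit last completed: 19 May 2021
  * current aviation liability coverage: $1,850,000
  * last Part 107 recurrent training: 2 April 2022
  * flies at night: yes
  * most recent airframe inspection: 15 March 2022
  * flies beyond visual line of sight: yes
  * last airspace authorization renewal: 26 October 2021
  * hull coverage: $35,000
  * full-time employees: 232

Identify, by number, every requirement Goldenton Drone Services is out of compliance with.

1. hull coverage $35,000 < $40,000 → not met
2. condition 'flies at night' holds; airspace authorization renewal 183 days ago vs limit 180 → not met
3. certificated remote pilots 3 < 4 → not met
4. Part 107 recurrent training 25 days ago vs limit 30 → met
5. condition 'flies beyond visual line of sight' holds; aviation liability coverage $1,850,000 ≥ $1,825,000 → met
6. airframe inspection 43 days ago vs limit 30 → not met
7. flight-log audit 343 days ago vs limit 365 → met
8. insurance policy review 79 days ago vs limit 90 → met
Not met: 1, 2, 3, 6

1, 2, 3, 6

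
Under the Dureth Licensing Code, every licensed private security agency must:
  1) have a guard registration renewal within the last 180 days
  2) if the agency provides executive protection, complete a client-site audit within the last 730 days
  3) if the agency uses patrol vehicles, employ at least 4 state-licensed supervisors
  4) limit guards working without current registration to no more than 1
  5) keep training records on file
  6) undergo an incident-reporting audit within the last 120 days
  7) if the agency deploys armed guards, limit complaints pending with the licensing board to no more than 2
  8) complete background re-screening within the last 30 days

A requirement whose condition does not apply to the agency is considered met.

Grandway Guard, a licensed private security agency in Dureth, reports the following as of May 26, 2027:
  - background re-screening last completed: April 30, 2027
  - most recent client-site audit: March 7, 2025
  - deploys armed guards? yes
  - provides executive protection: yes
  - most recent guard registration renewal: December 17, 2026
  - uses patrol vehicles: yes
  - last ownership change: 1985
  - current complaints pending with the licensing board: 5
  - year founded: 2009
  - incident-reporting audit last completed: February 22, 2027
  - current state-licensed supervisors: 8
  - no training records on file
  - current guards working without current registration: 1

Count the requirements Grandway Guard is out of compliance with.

1. guard registration renewal 160 days ago vs limit 180 → met
2. condition 'provides executive protection' holds; client-site audit 810 days ago vs limit 730 → not met
3. condition 'uses patrol vehicles' holds; state-licensed supervisors 8 ≥ 4 → met
4. guards working without current registration 1 ≤ 1 → met
5. training records absent → not met
6. incident-reporting audit 93 days ago vs limit 120 → met
7. condition 'deploys armed guards' holds; complaints pending with the licensing board 5 > 2 → not met
8. background re-screening 26 days ago vs limit 30 → met
Not met: 3 of 8

3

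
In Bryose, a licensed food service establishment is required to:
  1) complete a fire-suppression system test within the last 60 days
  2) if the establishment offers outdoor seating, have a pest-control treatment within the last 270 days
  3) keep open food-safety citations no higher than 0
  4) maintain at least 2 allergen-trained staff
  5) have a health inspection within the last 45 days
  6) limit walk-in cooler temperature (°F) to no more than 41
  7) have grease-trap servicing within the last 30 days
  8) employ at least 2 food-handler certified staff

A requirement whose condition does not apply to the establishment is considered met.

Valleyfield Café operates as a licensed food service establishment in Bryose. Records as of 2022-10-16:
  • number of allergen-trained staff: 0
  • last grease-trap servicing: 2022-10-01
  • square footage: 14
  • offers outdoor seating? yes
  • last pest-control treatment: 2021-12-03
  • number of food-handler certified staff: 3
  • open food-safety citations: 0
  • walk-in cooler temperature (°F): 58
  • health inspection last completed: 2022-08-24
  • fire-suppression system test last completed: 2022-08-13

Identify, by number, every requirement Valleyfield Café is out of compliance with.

1, 2, 4, 5, 6

1. fire-suppression system test 64 days ago vs limit 60 → not met
2. condition 'offers outdoor seating' holds; pest-control treatment 317 days ago vs limit 270 → not met
3. open food-safety citations 0 ≤ 0 → met
4. allergen-trained staff 0 < 2 → not met
5. health inspection 53 days ago vs limit 45 → not met
6. walk-in cooler temperature (°F) 58 > 41 → not met
7. grease-trap servicing 15 days ago vs limit 30 → met
8. food-handler certified staff 3 ≥ 2 → met
Not met: 1, 2, 4, 5, 6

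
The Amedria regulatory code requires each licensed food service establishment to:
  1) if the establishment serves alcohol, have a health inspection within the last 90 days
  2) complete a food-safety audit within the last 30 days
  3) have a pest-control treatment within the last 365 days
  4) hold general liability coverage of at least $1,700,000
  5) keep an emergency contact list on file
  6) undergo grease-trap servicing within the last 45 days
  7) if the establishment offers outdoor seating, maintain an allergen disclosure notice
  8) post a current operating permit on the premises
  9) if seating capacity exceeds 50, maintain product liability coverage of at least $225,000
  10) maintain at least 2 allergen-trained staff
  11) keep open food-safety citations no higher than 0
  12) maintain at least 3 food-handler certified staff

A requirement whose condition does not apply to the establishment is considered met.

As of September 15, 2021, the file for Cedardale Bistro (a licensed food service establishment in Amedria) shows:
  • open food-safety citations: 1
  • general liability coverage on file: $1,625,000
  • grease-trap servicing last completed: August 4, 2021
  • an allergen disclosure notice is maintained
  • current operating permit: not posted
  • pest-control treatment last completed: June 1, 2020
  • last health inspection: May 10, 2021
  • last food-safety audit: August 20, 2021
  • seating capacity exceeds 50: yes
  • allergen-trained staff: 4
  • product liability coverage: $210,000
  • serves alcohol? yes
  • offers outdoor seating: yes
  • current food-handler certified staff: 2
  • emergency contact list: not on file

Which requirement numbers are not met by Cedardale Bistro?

1, 3, 4, 5, 8, 9, 11, 12

1. condition 'serves alcohol' holds; health inspection 128 days ago vs limit 90 → not met
2. food-safety audit 26 days ago vs limit 30 → met
3. pest-control treatment 471 days ago vs limit 365 → not met
4. general liability coverage $1,625,000 < $1,700,000 → not met
5. emergency contact list absent → not met
6. grease-trap servicing 42 days ago vs limit 45 → met
7. condition 'offers outdoor seating' holds; allergen disclosure notice present → met
8. current operating permit absent → not met
9. condition 'seating capacity exceeds 50' holds; product liability coverage $210,000 < $225,000 → not met
10. allergen-trained staff 4 ≥ 2 → met
11. open food-safety citations 1 > 0 → not met
12. food-handler certified staff 2 < 3 → not met
Not met: 1, 3, 4, 5, 8, 9, 11, 12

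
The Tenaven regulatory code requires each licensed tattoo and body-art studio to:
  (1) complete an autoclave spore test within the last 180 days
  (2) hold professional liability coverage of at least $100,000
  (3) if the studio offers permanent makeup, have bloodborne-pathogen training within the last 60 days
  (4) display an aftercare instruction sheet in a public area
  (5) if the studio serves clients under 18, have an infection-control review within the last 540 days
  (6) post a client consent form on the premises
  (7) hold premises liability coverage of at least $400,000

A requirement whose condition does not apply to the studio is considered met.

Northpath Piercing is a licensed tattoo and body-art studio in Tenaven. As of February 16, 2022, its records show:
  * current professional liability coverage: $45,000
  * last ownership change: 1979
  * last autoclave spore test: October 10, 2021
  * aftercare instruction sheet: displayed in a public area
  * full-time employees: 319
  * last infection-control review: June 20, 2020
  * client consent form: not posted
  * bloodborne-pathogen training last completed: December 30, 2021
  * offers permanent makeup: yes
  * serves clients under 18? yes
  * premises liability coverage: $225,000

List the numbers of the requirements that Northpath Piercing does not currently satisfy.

1. autoclave spore test 129 days ago vs limit 180 → met
2. professional liability coverage $45,000 < $100,000 → not met
3. condition 'offers permanent makeup' holds; bloodborne-pathogen training 48 days ago vs limit 60 → met
4. aftercare instruction sheet present → met
5. condition 'serves clients under 18' holds; infection-control review 606 days ago vs limit 540 → not met
6. client consent form absent → not met
7. premises liability coverage $225,000 < $400,000 → not met
Not met: 2, 5, 6, 7

2, 5, 6, 7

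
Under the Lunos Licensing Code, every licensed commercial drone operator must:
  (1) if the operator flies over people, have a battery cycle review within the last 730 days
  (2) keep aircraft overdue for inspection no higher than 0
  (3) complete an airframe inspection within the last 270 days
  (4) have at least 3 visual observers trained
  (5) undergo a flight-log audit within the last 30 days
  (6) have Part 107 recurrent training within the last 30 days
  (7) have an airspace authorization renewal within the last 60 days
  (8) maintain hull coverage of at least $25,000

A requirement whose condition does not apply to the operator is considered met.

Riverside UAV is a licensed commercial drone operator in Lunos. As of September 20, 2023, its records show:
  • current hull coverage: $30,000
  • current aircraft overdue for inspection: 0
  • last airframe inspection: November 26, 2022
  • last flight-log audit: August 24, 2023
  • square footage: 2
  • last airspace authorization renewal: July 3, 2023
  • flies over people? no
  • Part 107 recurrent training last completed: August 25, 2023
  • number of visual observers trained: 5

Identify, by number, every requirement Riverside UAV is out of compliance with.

3, 7

1. condition 'flies over people' does not hold → requirement n/a → met
2. aircraft overdue for inspection 0 ≤ 0 → met
3. airframe inspection 298 days ago vs limit 270 → not met
4. visual observers trained 5 ≥ 3 → met
5. flight-log audit 27 days ago vs limit 30 → met
6. Part 107 recurrent training 26 days ago vs limit 30 → met
7. airspace authorization renewal 79 days ago vs limit 60 → not met
8. hull coverage $30,000 ≥ $25,000 → met
Not met: 3, 7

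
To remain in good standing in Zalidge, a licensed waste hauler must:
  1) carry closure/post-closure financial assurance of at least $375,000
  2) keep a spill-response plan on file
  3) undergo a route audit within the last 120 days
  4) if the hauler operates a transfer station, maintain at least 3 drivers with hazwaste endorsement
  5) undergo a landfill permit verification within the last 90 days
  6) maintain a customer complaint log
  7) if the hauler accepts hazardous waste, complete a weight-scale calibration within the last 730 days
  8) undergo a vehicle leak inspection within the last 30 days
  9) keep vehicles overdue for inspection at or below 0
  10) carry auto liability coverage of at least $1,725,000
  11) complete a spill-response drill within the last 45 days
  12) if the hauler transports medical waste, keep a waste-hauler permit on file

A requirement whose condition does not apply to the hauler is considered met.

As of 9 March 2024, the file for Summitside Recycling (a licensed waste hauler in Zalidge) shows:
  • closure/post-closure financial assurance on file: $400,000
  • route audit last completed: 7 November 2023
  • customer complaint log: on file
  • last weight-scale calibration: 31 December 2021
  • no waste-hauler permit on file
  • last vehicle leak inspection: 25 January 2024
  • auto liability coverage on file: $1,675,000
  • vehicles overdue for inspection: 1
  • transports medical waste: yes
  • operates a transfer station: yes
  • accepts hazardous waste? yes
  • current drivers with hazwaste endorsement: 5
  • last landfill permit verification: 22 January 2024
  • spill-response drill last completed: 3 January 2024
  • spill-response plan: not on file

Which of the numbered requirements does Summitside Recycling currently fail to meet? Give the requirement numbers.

2, 3, 7, 8, 9, 10, 11, 12

1. closure/post-closure financial assurance $400,000 ≥ $375,000 → met
2. spill-response plan absent → not met
3. route audit 123 days ago vs limit 120 → not met
4. condition 'operates a transfer station' holds; drivers with hazwaste endorsement 5 ≥ 3 → met
5. landfill permit verification 47 days ago vs limit 90 → met
6. customer complaint log present → met
7. condition 'accepts hazardous waste' holds; weight-scale calibration 799 days ago vs limit 730 → not met
8. vehicle leak inspection 44 days ago vs limit 30 → not met
9. vehicles overdue for inspection 1 > 0 → not met
10. auto liability coverage $1,675,000 < $1,725,000 → not met
11. spill-response drill 66 days ago vs limit 45 → not met
12. condition 'transports medical waste' holds; waste-hauler permit absent → not met
Not met: 2, 3, 7, 8, 9, 10, 11, 12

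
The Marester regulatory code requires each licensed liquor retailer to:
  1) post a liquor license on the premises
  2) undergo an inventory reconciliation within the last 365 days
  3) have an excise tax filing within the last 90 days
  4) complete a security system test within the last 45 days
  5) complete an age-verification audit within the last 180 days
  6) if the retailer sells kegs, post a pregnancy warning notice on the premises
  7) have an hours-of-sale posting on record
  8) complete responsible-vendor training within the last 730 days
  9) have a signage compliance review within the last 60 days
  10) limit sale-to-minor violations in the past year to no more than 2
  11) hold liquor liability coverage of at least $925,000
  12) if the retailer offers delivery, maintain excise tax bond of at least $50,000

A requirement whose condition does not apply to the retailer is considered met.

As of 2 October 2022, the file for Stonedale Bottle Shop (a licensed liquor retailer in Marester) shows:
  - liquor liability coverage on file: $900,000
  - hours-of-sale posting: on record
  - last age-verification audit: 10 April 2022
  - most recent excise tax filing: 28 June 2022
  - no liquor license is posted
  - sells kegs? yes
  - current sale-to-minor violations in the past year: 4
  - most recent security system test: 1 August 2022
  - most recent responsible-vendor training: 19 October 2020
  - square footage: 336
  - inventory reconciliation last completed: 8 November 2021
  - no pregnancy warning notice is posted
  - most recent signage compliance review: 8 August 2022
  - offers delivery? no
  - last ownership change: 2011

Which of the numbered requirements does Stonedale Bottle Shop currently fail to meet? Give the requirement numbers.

1. liquor license absent → not met
2. inventory reconciliation 328 days ago vs limit 365 → met
3. excise tax filing 96 days ago vs limit 90 → not met
4. security system test 62 days ago vs limit 45 → not met
5. age-verification audit 175 days ago vs limit 180 → met
6. condition 'sells kegs' holds; pregnancy warning notice absent → not met
7. hours-of-sale posting present → met
8. responsible-vendor training 713 days ago vs limit 730 → met
9. signage compliance review 55 days ago vs limit 60 → met
10. sale-to-minor violations in the past year 4 > 2 → not met
11. liquor liability coverage $900,000 < $925,000 → not met
12. condition 'offers delivery' does not hold → requirement n/a → met
Not met: 1, 3, 4, 6, 10, 11

1, 3, 4, 6, 10, 11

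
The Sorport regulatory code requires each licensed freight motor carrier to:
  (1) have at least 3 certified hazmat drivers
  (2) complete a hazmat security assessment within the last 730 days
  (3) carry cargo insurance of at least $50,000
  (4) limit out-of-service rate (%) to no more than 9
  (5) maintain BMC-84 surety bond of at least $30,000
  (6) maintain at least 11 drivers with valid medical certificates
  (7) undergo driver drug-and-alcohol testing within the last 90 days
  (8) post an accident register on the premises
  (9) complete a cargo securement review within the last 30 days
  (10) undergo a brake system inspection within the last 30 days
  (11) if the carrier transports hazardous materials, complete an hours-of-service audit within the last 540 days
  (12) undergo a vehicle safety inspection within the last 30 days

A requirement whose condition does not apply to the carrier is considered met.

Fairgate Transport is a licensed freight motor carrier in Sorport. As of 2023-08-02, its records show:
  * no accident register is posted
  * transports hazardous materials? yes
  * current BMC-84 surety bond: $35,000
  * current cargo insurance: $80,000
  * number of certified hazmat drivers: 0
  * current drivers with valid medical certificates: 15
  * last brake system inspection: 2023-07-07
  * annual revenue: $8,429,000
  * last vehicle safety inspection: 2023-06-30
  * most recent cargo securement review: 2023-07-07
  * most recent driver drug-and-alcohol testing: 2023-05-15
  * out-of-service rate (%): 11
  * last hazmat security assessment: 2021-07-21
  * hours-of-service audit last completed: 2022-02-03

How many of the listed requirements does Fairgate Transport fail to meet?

6

1. certified hazmat drivers 0 < 3 → not met
2. hazmat security assessment 742 days ago vs limit 730 → not met
3. cargo insurance $80,000 ≥ $50,000 → met
4. out-of-service rate (%) 11 > 9 → not met
5. BMC-84 surety bond $35,000 ≥ $30,000 → met
6. drivers with valid medical certificates 15 ≥ 11 → met
7. driver drug-and-alcohol testing 79 days ago vs limit 90 → met
8. accident register absent → not met
9. cargo securement review 26 days ago vs limit 30 → met
10. brake system inspection 26 days ago vs limit 30 → met
11. condition 'transports hazardous materials' holds; hours-of-service audit 545 days ago vs limit 540 → not met
12. vehicle safety inspection 33 days ago vs limit 30 → not met
Not met: 6 of 12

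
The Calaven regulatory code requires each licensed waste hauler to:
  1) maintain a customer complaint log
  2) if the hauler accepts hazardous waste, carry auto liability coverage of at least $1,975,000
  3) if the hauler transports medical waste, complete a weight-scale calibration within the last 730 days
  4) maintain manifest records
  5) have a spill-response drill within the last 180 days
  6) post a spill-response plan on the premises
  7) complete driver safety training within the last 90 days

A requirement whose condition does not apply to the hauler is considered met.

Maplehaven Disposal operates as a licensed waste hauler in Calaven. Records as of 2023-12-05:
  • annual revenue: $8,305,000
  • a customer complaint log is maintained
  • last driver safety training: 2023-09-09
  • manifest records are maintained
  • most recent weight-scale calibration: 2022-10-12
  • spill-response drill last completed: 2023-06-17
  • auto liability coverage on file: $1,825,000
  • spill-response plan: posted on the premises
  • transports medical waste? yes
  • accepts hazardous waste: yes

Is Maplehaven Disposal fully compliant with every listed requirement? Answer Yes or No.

No

1. customer complaint log present → met
2. condition 'accepts hazardous waste' holds; auto liability coverage $1,825,000 < $1,975,000 → not met
3. condition 'transports medical waste' holds; weight-scale calibration 419 days ago vs limit 730 → met
4. manifest records present → met
5. spill-response drill 171 days ago vs limit 180 → met
6. spill-response plan present → met
7. driver safety training 87 days ago vs limit 90 → met
Not met: 2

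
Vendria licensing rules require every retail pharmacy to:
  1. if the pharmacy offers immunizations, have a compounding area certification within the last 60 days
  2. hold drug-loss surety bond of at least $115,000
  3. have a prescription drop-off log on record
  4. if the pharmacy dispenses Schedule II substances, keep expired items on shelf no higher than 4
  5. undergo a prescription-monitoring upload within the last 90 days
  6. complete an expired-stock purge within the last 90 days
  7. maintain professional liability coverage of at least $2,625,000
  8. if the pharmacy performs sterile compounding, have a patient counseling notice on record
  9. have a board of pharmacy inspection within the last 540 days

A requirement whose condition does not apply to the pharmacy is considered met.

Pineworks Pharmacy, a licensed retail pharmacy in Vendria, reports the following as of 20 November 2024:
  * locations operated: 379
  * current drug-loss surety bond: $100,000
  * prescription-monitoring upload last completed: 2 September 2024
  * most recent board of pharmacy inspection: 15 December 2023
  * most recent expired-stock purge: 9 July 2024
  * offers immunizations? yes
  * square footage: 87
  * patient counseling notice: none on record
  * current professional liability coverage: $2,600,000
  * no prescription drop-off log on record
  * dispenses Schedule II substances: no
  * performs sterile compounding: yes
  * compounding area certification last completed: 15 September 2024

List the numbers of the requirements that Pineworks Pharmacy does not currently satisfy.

1. condition 'offers immunizations' holds; compounding area certification 66 days ago vs limit 60 → not met
2. drug-loss surety bond $100,000 < $115,000 → not met
3. prescription drop-off log absent → not met
4. condition 'dispenses Schedule II substances' does not hold → requirement n/a → met
5. prescription-monitoring upload 79 days ago vs limit 90 → met
6. expired-stock purge 134 days ago vs limit 90 → not met
7. professional liability coverage $2,600,000 < $2,625,000 → not met
8. condition 'performs sterile compounding' holds; patient counseling notice absent → not met
9. board of pharmacy inspection 341 days ago vs limit 540 → met
Not met: 1, 2, 3, 6, 7, 8

1, 2, 3, 6, 7, 8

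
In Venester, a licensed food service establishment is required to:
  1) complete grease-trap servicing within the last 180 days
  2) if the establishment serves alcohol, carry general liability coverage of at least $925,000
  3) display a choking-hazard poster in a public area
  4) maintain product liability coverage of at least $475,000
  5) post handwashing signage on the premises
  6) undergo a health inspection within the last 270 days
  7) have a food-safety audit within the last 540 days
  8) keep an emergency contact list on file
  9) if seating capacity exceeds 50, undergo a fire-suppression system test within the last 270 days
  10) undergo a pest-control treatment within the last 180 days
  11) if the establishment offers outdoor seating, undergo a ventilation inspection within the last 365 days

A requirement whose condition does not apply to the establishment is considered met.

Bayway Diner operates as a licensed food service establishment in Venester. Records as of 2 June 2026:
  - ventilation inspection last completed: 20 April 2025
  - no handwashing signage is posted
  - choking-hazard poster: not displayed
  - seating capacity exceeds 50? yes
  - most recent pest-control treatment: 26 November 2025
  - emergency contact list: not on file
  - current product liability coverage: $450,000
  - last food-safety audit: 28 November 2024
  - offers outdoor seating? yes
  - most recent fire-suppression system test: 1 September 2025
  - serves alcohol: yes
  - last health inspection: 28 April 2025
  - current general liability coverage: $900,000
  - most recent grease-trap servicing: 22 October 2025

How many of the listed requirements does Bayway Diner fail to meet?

11

1. grease-trap servicing 223 days ago vs limit 180 → not met
2. condition 'serves alcohol' holds; general liability coverage $900,000 < $925,000 → not met
3. choking-hazard poster absent → not met
4. product liability coverage $450,000 < $475,000 → not met
5. handwashing signage absent → not met
6. health inspection 400 days ago vs limit 270 → not met
7. food-safety audit 551 days ago vs limit 540 → not met
8. emergency contact list absent → not met
9. condition 'seating capacity exceeds 50' holds; fire-suppression system test 274 days ago vs limit 270 → not met
10. pest-control treatment 188 days ago vs limit 180 → not met
11. condition 'offers outdoor seating' holds; ventilation inspection 408 days ago vs limit 365 → not met
Not met: 11 of 11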